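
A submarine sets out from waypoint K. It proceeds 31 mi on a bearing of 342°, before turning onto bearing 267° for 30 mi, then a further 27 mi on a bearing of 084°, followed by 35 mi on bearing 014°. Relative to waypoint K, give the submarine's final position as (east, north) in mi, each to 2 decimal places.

(-4.22, 64.70)

Leg 1 (342°, 31 mi): east 31 sin 342° = -9.58, north 31 cos 342° = 29.48
Leg 2 (267°, 30 mi): east 30 sin 267° = -29.96, north 30 cos 267° = -1.57
Leg 3 (084°, 27 mi): east 27 sin 84° = 26.85, north 27 cos 84° = 2.82
Leg 4 (014°, 35 mi): east 35 sin 14° = 8.47, north 35 cos 14° = 33.96
Summing: -4.22 mi east, 64.70 mi north → (-4.22, 64.70).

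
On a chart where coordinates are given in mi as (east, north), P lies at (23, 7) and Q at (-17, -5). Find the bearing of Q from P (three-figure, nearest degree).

Δeast = -17 − 23 = -40.00; Δnorth = -5 − 7 = -12.00.
Bearing = atan2(Δeast, Δnorth) mod 360° = 253.30° ≈ 253°.

253°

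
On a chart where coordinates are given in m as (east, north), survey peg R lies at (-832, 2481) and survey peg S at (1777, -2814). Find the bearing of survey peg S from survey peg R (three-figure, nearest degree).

154°

Δeast = 1777 − -832 = 2609.00; Δnorth = -2814 − 2481 = -5295.00.
Bearing = atan2(Δeast, Δnorth) mod 360° = 153.77° ≈ 154°.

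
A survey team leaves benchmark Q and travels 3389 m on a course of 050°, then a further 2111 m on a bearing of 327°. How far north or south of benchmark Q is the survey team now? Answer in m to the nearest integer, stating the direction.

Leg 1 (050°, 3389 m): east 3389 sin 50° = 2596.12, north 3389 cos 50° = 2178.41
Leg 2 (327°, 2111 m): east 2111 sin 327° = -1149.73, north 2111 cos 327° = 1770.43
Net north component: 3948.84 m.

3949 m north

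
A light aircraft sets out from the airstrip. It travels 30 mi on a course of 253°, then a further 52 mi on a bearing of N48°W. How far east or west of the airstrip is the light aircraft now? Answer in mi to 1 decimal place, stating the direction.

67.3 mi west

Leg 1 (253°, 30 mi): east 30 sin 253° = -28.69, north 30 cos 253° = -8.77
Leg 2 (N48°W, 52 mi): east 52 sin 312° = -38.64, north 52 cos 312° = 34.79
Net east component: -67.33 mi.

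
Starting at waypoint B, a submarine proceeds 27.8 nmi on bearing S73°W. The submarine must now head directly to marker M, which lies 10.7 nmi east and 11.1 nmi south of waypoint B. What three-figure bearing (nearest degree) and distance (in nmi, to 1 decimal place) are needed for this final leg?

095°, 37.4 nmi

Leg 1 (S73°W, 27.8 nmi): east 27.8 sin 253° = -26.59, north 27.8 cos 253° = -8.13
Current position: (-26.59, -8.13). Target: (10.7, -11.1). Remaining: Δeast = 37.29, Δnorth = -2.97.
Bearing = atan2(37.29, -2.97) mod 360° = 94.56°; distance = √((37.29)² + (-2.97)²) = 37.404 nmi.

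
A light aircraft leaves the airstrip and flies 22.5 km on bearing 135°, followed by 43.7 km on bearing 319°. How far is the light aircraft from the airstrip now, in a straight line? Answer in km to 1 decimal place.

Leg 1 (135°, 22.5 km): east 22.5 sin 135° = 15.91, north 22.5 cos 135° = -15.91
Leg 2 (319°, 43.7 km): east 43.7 sin 319° = -28.67, north 43.7 cos 319° = 32.98
Net: -12.76 east, 17.07 north. Distance = √((-12.76)² + (17.07)²) = 21.313 km.

21.3 km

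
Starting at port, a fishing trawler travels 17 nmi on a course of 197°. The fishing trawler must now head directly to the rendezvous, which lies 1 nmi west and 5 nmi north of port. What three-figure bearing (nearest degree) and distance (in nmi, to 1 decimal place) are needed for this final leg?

Leg 1 (197°, 17 nmi): east 17 sin 197° = -4.97, north 17 cos 197° = -16.26
Current position: (-4.97, -16.26). Target: (-1, 5). Remaining: Δeast = 3.97, Δnorth = 21.26.
Bearing = atan2(3.97, 21.26) mod 360° = 10.58°; distance = √((3.97)² + (21.26)²) = 21.625 nmi.

011°, 21.6 nmi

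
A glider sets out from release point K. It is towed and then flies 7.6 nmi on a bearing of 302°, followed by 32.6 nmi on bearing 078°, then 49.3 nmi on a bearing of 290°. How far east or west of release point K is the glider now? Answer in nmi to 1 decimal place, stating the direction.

20.9 nmi west

Leg 1 (302°, 7.6 nmi): east 7.6 sin 302° = -6.45, north 7.6 cos 302° = 4.03
Leg 2 (078°, 32.6 nmi): east 32.6 sin 78° = 31.89, north 32.6 cos 78° = 6.78
Leg 3 (290°, 49.3 nmi): east 49.3 sin 290° = -46.33, north 49.3 cos 290° = 16.86
Net east component: -20.88 nmi.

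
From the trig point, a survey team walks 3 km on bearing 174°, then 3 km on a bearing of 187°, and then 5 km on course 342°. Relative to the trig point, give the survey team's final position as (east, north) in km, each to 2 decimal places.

Leg 1 (174°, 3 km): east 3 sin 174° = 0.31, north 3 cos 174° = -2.98
Leg 2 (187°, 3 km): east 3 sin 187° = -0.37, north 3 cos 187° = -2.98
Leg 3 (342°, 5 km): east 5 sin 342° = -1.55, north 5 cos 342° = 4.76
Summing: -1.60 km east, -1.21 km north → (-1.60, -1.21).

(-1.60, -1.21)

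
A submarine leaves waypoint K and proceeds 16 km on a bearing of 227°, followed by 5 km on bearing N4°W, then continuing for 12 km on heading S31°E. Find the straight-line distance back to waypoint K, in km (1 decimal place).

Leg 1 (227°, 16 km): east 16 sin 227° = -11.70, north 16 cos 227° = -10.91
Leg 2 (N4°W, 5 km): east 5 sin 356° = -0.35, north 5 cos 356° = 4.99
Leg 3 (S31°E, 12 km): east 12 sin 149° = 6.18, north 12 cos 149° = -10.29
Net: -5.87 east, -16.21 north. Distance = √((-5.87)² + (-16.21)²) = 17.240 km.

17.2 km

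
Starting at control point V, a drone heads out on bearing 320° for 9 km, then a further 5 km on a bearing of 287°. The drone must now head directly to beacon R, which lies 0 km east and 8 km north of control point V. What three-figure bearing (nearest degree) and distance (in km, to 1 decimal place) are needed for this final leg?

092°, 10.6 km

Leg 1 (320°, 9 km): east 9 sin 320° = -5.79, north 9 cos 320° = 6.89
Leg 2 (287°, 5 km): east 5 sin 287° = -4.78, north 5 cos 287° = 1.46
Current position: (-10.57, 8.36). Target: (0, 8). Remaining: Δeast = 10.57, Δnorth = -0.36.
Bearing = atan2(10.57, -0.36) mod 360° = 91.93°; distance = √((10.57)² + (-0.36)²) = 10.573 km.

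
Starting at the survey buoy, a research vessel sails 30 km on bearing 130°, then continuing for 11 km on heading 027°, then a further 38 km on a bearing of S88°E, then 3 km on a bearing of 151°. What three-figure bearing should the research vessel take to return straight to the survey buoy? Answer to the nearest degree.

Leg 1 (130°, 30 km): east 30 sin 130° = 22.98, north 30 cos 130° = -19.28
Leg 2 (027°, 11 km): east 11 sin 27° = 4.99, north 11 cos 27° = 9.80
Leg 3 (S88°E, 38 km): east 38 sin 92° = 37.98, north 38 cos 92° = -1.33
Leg 4 (151°, 3 km): east 3 sin 151° = 1.45, north 3 cos 151° = -2.62
Net displacement: 67.41 east, -13.43 north. Direction back to start is (-67.41, 13.43): bearing = atan2(-67.41, 13.43) mod 360° = 281.27° ≈ 281°.

281°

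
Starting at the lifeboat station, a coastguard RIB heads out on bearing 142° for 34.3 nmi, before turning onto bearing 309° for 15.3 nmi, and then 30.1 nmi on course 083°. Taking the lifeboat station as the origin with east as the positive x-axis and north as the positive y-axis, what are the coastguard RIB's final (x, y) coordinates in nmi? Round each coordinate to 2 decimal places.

(39.10, -13.73)

Leg 1 (142°, 34.3 nmi): east 34.3 sin 142° = 21.12, north 34.3 cos 142° = -27.03
Leg 2 (309°, 15.3 nmi): east 15.3 sin 309° = -11.89, north 15.3 cos 309° = 9.63
Leg 3 (083°, 30.1 nmi): east 30.1 sin 83° = 29.88, north 30.1 cos 83° = 3.67
Summing: 39.10 nmi east, -13.73 nmi north → (39.10, -13.73).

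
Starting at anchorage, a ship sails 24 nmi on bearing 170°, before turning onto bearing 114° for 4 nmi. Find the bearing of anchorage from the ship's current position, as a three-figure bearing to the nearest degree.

Leg 1 (170°, 24 nmi): east 24 sin 170° = 4.17, north 24 cos 170° = -23.64
Leg 2 (114°, 4 nmi): east 4 sin 114° = 3.65, north 4 cos 114° = -1.63
Net displacement: 7.82 east, -25.26 north. Direction back to start is (-7.82, 25.26): bearing = atan2(-7.82, 25.26) mod 360° = 342.80° ≈ 343°.

343°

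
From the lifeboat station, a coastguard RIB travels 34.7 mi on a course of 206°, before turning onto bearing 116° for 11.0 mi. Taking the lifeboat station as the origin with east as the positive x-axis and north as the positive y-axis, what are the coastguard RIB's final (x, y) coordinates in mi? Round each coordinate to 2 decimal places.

Leg 1 (206°, 34.7 mi): east 34.7 sin 206° = -15.21, north 34.7 cos 206° = -31.19
Leg 2 (116°, 11.0 mi): east 11.0 sin 116° = 9.89, north 11.0 cos 116° = -4.82
Summing: -5.32 mi east, -36.01 mi north → (-5.32, -36.01).

(-5.32, -36.01)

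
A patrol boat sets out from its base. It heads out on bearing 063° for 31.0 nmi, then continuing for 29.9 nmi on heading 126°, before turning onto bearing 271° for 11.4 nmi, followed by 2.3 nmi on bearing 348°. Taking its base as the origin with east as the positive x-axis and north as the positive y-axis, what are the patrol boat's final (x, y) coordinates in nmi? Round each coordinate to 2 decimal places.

Leg 1 (063°, 31.0 nmi): east 31.0 sin 63° = 27.62, north 31.0 cos 63° = 14.07
Leg 2 (126°, 29.9 nmi): east 29.9 sin 126° = 24.19, north 29.9 cos 126° = -17.57
Leg 3 (271°, 11.4 nmi): east 11.4 sin 271° = -11.40, north 11.4 cos 271° = 0.20
Leg 4 (348°, 2.3 nmi): east 2.3 sin 348° = -0.48, north 2.3 cos 348° = 2.25
Summing: 39.93 nmi east, -1.05 nmi north → (39.93, -1.05).

(39.93, -1.05)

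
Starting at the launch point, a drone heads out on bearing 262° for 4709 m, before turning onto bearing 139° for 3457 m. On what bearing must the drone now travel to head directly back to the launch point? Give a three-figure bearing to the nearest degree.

036°

Leg 1 (262°, 4709 m): east 4709 sin 262° = -4663.17, north 4709 cos 262° = -655.37
Leg 2 (139°, 3457 m): east 3457 sin 139° = 2268.00, north 3457 cos 139° = -2609.03
Net displacement: -2395.18 east, -3264.40 north. Direction back to start is (2395.18, 3264.40): bearing = atan2(2395.18, 3264.40) mod 360° = 36.27° ≈ 036°.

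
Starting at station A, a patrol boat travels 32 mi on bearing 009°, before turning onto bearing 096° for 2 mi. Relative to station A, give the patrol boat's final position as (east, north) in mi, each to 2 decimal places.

(6.99, 31.40)

Leg 1 (009°, 32 mi): east 32 sin 9° = 5.01, north 32 cos 9° = 31.61
Leg 2 (096°, 2 mi): east 2 sin 96° = 1.99, north 2 cos 96° = -0.21
Summing: 6.99 mi east, 31.40 mi north → (6.99, 31.40).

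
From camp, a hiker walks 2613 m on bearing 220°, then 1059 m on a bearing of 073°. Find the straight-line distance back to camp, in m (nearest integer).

1819 m

Leg 1 (220°, 2613 m): east 2613 sin 220° = -1679.60, north 2613 cos 220° = -2001.67
Leg 2 (073°, 1059 m): east 1059 sin 73° = 1012.73, north 1059 cos 73° = 309.62
Net: -666.88 east, -1692.05 north. Distance = √((-666.88)² + (-1692.05)²) = 1818.727 m.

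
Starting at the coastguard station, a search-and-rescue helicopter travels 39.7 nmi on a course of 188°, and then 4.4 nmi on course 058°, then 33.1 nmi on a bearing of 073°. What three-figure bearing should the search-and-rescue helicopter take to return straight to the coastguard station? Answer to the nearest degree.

312°

Leg 1 (188°, 39.7 nmi): east 39.7 sin 188° = -5.53, north 39.7 cos 188° = -39.31
Leg 2 (058°, 4.4 nmi): east 4.4 sin 58° = 3.73, north 4.4 cos 58° = 2.33
Leg 3 (073°, 33.1 nmi): east 33.1 sin 73° = 31.65, north 33.1 cos 73° = 9.68
Net displacement: 29.86 east, -27.30 north. Direction back to start is (-29.86, 27.30): bearing = atan2(-29.86, 27.30) mod 360° = 312.44° ≈ 312°.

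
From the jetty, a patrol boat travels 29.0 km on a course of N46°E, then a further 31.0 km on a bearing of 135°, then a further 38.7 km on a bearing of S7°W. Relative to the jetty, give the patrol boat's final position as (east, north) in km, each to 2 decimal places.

Leg 1 (N46°E, 29.0 km): east 29.0 sin 46° = 20.86, north 29.0 cos 46° = 20.15
Leg 2 (135°, 31.0 km): east 31.0 sin 135° = 21.92, north 31.0 cos 135° = -21.92
Leg 3 (S7°W, 38.7 km): east 38.7 sin 187° = -4.72, north 38.7 cos 187° = -38.41
Summing: 38.06 km east, -40.19 km north → (38.06, -40.19).

(38.06, -40.19)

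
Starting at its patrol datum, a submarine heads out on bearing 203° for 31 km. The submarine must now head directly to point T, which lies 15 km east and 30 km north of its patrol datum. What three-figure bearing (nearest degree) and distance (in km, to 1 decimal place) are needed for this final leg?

Leg 1 (203°, 31 km): east 31 sin 203° = -12.11, north 31 cos 203° = -28.54
Current position: (-12.11, -28.54). Target: (15, 30). Remaining: Δeast = 27.11, Δnorth = 58.54.
Bearing = atan2(27.11, 58.54) mod 360° = 24.85°; distance = √((27.11)² + (58.54)²) = 64.510 km.

025°, 64.5 km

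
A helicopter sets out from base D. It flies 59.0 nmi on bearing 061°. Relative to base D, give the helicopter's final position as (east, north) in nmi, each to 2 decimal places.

(51.60, 28.60)

Leg 1 (061°, 59.0 nmi): east 59.0 sin 61° = 51.60, north 59.0 cos 61° = 28.60
Summing: 51.60 nmi east, 28.60 nmi north → (51.60, 28.60).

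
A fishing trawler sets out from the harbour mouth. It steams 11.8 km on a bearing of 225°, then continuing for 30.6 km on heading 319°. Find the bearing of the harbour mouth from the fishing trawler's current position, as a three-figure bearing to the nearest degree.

117°

Leg 1 (225°, 11.8 km): east 11.8 sin 225° = -8.34, north 11.8 cos 225° = -8.34
Leg 2 (319°, 30.6 km): east 30.6 sin 319° = -20.08, north 30.6 cos 319° = 23.09
Net displacement: -28.42 east, 14.75 north. Direction back to start is (28.42, -14.75): bearing = atan2(28.42, -14.75) mod 360° = 117.43° ≈ 117°.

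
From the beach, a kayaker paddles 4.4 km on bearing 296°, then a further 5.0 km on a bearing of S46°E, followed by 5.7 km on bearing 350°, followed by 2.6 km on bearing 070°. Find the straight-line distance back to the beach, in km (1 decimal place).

5.1 km

Leg 1 (296°, 4.4 km): east 4.4 sin 296° = -3.95, north 4.4 cos 296° = 1.93
Leg 2 (S46°E, 5.0 km): east 5.0 sin 134° = 3.60, north 5.0 cos 134° = -3.47
Leg 3 (350°, 5.7 km): east 5.7 sin 350° = -0.99, north 5.7 cos 350° = 5.61
Leg 4 (070°, 2.6 km): east 2.6 sin 70° = 2.44, north 2.6 cos 70° = 0.89
Net: 1.10 east, 4.96 north. Distance = √((1.10)² + (4.96)²) = 5.078 km.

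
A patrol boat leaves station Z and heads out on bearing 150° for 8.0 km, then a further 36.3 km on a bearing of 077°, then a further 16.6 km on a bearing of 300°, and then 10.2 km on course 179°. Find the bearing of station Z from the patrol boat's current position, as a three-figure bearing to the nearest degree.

272°

Leg 1 (150°, 8.0 km): east 8.0 sin 150° = 4.00, north 8.0 cos 150° = -6.93
Leg 2 (077°, 36.3 km): east 36.3 sin 77° = 35.37, north 36.3 cos 77° = 8.17
Leg 3 (300°, 16.6 km): east 16.6 sin 300° = -14.38, north 16.6 cos 300° = 8.30
Leg 4 (179°, 10.2 km): east 10.2 sin 179° = 0.18, north 10.2 cos 179° = -10.20
Net displacement: 25.17 east, -0.66 north. Direction back to start is (-25.17, 0.66): bearing = atan2(-25.17, 0.66) mod 360° = 271.50° ≈ 272°.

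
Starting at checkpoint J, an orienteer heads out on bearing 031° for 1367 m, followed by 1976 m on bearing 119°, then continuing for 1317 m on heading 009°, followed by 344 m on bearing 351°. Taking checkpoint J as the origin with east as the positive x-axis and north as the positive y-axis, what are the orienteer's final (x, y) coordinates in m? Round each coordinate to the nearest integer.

(2585, 1854)

Leg 1 (031°, 1367 m): east 1367 sin 31° = 704.06, north 1367 cos 31° = 1171.75
Leg 2 (119°, 1976 m): east 1976 sin 119° = 1728.25, north 1976 cos 119° = -957.98
Leg 3 (009°, 1317 m): east 1317 sin 9° = 206.02, north 1317 cos 9° = 1300.79
Leg 4 (351°, 344 m): east 344 sin 351° = -53.81, north 344 cos 351° = 339.76
Summing: 2584.52 m east, 1854.31 m north → (2585, 1854).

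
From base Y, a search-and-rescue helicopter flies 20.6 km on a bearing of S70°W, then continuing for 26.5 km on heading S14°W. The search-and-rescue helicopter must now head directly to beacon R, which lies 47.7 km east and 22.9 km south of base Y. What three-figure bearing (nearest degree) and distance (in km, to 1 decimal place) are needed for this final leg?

Leg 1 (S70°W, 20.6 km): east 20.6 sin 250° = -19.36, north 20.6 cos 250° = -7.05
Leg 2 (S14°W, 26.5 km): east 26.5 sin 194° = -6.41, north 26.5 cos 194° = -25.71
Current position: (-25.77, -32.76). Target: (47.7, -22.9). Remaining: Δeast = 73.47, Δnorth = 9.86.
Bearing = atan2(73.47, 9.86) mod 360° = 82.36°; distance = √((73.47)² + (9.86)²) = 74.127 km.

082°, 74.1 km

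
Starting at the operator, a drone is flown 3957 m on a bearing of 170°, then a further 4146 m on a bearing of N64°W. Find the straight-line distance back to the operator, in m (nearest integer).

3683 m

Leg 1 (170°, 3957 m): east 3957 sin 170° = 687.13, north 3957 cos 170° = -3896.88
Leg 2 (N64°W, 4146 m): east 4146 sin 296° = -3726.40, north 4146 cos 296° = 1817.49
Net: -3039.27 east, -2079.40 north. Distance = √((-3039.27)² + (-2079.40)²) = 3682.537 m.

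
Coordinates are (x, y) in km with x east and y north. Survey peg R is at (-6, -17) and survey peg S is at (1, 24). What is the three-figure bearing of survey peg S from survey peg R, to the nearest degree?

Δeast = 1 − -6 = 7.00; Δnorth = 24 − -17 = 41.00.
Bearing = atan2(Δeast, Δnorth) mod 360° = 9.69° ≈ 010°.

010°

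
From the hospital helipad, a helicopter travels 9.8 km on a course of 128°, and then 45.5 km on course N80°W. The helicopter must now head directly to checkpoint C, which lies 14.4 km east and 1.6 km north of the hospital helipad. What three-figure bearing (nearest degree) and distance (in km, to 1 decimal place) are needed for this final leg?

Leg 1 (128°, 9.8 km): east 9.8 sin 128° = 7.72, north 9.8 cos 128° = -6.03
Leg 2 (N80°W, 45.5 km): east 45.5 sin 280° = -44.81, north 45.5 cos 280° = 7.90
Current position: (-37.09, 1.87). Target: (14.4, 1.6). Remaining: Δeast = 51.49, Δnorth = -0.27.
Bearing = atan2(51.49, -0.27) mod 360° = 90.30°; distance = √((51.49)² + (-0.27)²) = 51.487 km.

090°, 51.5 km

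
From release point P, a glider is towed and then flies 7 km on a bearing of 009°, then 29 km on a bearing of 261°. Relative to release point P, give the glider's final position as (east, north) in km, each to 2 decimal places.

Leg 1 (009°, 7 km): east 7 sin 9° = 1.10, north 7 cos 9° = 6.91
Leg 2 (261°, 29 km): east 29 sin 261° = -28.64, north 29 cos 261° = -4.54
Summing: -27.55 km east, 2.38 km north → (-27.55, 2.38).

(-27.55, 2.38)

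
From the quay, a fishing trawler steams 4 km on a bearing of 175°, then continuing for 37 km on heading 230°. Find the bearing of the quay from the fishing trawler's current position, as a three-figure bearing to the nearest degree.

Leg 1 (175°, 4 km): east 4 sin 175° = 0.35, north 4 cos 175° = -3.98
Leg 2 (230°, 37 km): east 37 sin 230° = -28.34, north 37 cos 230° = -23.78
Net displacement: -28.00 east, -27.77 north. Direction back to start is (28.00, 27.77): bearing = atan2(28.00, 27.77) mod 360° = 45.23° ≈ 045°.

045°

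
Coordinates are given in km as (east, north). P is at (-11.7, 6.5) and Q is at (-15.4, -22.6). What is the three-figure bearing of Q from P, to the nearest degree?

187°

Δeast = -15.4 − -11.7 = -3.70; Δnorth = -22.6 − 6.5 = -29.10.
Bearing = atan2(Δeast, Δnorth) mod 360° = 187.25° ≈ 187°.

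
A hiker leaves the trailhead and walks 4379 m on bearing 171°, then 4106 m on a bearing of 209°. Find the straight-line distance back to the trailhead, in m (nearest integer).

8023 m

Leg 1 (171°, 4379 m): east 4379 sin 171° = 685.03, north 4379 cos 171° = -4325.09
Leg 2 (209°, 4106 m): east 4106 sin 209° = -1990.63, north 4106 cos 209° = -3591.19
Net: -1305.60 east, -7916.28 north. Distance = √((-1305.60)² + (-7916.28)²) = 8023.217 m.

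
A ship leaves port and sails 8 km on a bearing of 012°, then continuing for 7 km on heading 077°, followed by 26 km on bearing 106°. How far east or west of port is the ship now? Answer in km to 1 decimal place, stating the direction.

Leg 1 (012°, 8 km): east 8 sin 12° = 1.66, north 8 cos 12° = 7.83
Leg 2 (077°, 7 km): east 7 sin 77° = 6.82, north 7 cos 77° = 1.57
Leg 3 (106°, 26 km): east 26 sin 106° = 24.99, north 26 cos 106° = -7.17
Net east component: 33.48 km.

33.5 km east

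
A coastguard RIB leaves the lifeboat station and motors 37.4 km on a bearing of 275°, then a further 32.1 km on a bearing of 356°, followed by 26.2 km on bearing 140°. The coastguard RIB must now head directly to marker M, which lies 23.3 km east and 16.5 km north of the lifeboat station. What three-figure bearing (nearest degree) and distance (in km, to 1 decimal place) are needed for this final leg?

Leg 1 (275°, 37.4 km): east 37.4 sin 275° = -37.26, north 37.4 cos 275° = 3.26
Leg 2 (356°, 32.1 km): east 32.1 sin 356° = -2.24, north 32.1 cos 356° = 32.02
Leg 3 (140°, 26.2 km): east 26.2 sin 140° = 16.84, north 26.2 cos 140° = -20.07
Current position: (-22.66, 15.21). Target: (23.3, 16.5). Remaining: Δeast = 45.96, Δnorth = 1.29.
Bearing = atan2(45.96, 1.29) mod 360° = 88.39°; distance = √((45.96)² + (1.29)²) = 45.974 km.

088°, 46.0 km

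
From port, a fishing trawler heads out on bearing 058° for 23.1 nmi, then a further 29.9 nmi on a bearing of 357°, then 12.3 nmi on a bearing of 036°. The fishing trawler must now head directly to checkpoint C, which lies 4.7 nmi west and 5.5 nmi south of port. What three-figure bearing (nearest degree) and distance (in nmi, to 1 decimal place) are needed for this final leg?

Leg 1 (058°, 23.1 nmi): east 23.1 sin 58° = 19.59, north 23.1 cos 58° = 12.24
Leg 2 (357°, 29.9 nmi): east 29.9 sin 357° = -1.56, north 29.9 cos 357° = 29.86
Leg 3 (036°, 12.3 nmi): east 12.3 sin 36° = 7.23, north 12.3 cos 36° = 9.95
Current position: (25.25, 52.05). Target: (-4.7, -5.5). Remaining: Δeast = -29.95, Δnorth = -57.55.
Bearing = atan2(-29.95, -57.55) mod 360° = 207.50°; distance = √((-29.95)² + (-57.55)²) = 64.880 nmi.

207°, 64.9 nmi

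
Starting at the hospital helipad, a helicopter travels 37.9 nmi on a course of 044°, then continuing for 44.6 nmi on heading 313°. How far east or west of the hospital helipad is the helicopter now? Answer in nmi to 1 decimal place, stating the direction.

Leg 1 (044°, 37.9 nmi): east 37.9 sin 44° = 26.33, north 37.9 cos 44° = 27.26
Leg 2 (313°, 44.6 nmi): east 44.6 sin 313° = -32.62, north 44.6 cos 313° = 30.42
Net east component: -6.29 nmi.

6.3 nmi west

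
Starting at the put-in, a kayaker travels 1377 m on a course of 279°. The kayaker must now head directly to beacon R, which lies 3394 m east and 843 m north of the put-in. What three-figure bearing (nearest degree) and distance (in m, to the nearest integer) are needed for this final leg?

Leg 1 (279°, 1377 m): east 1377 sin 279° = -1360.05, north 1377 cos 279° = 215.41
Current position: (-1360.05, 215.41). Target: (3394, 843). Remaining: Δeast = 4754.05, Δnorth = 627.59.
Bearing = atan2(4754.05, 627.59) mod 360° = 82.48°; distance = √((4754.05)² + (627.59)²) = 4795.293 m.

082°, 4795 m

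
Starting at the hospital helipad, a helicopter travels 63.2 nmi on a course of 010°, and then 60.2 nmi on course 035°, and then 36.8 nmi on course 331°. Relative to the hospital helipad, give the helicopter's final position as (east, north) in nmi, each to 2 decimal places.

Leg 1 (010°, 63.2 nmi): east 63.2 sin 10° = 10.97, north 63.2 cos 10° = 62.24
Leg 2 (035°, 60.2 nmi): east 60.2 sin 35° = 34.53, north 60.2 cos 35° = 49.31
Leg 3 (331°, 36.8 nmi): east 36.8 sin 331° = -17.84, north 36.8 cos 331° = 32.19
Summing: 27.66 nmi east, 143.74 nmi north → (27.66, 143.74).

(27.66, 143.74)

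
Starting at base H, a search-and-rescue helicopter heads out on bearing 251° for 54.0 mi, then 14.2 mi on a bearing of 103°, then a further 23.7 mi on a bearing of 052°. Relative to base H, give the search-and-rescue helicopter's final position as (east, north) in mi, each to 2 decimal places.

Leg 1 (251°, 54.0 mi): east 54.0 sin 251° = -51.06, north 54.0 cos 251° = -17.58
Leg 2 (103°, 14.2 mi): east 14.2 sin 103° = 13.84, north 14.2 cos 103° = -3.19
Leg 3 (052°, 23.7 mi): east 23.7 sin 52° = 18.68, north 23.7 cos 52° = 14.59
Summing: -18.55 mi east, -6.18 mi north → (-18.55, -6.18).

(-18.55, -6.18)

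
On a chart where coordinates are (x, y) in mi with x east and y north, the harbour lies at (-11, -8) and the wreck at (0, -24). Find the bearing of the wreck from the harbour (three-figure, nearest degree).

145°

Δeast = 0 − -11 = 11.00; Δnorth = -24 − -8 = -16.00.
Bearing = atan2(Δeast, Δnorth) mod 360° = 145.49° ≈ 145°.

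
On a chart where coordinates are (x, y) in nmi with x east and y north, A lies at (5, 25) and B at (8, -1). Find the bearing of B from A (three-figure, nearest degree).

Δeast = 8 − 5 = 3.00; Δnorth = -1 − 25 = -26.00.
Bearing = atan2(Δeast, Δnorth) mod 360° = 173.42° ≈ 173°.

173°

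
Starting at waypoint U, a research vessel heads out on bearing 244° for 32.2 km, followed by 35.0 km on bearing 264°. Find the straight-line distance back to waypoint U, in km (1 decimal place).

66.2 km

Leg 1 (244°, 32.2 km): east 32.2 sin 244° = -28.94, north 32.2 cos 244° = -14.12
Leg 2 (264°, 35.0 km): east 35.0 sin 264° = -34.81, north 35.0 cos 264° = -3.66
Net: -63.75 east, -17.77 north. Distance = √((-63.75)² + (-17.77)²) = 66.181 km.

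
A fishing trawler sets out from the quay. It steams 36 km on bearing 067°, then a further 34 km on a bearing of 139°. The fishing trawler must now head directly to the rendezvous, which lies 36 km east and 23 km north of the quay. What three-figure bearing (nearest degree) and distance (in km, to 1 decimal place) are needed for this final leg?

331°, 39.7 km

Leg 1 (067°, 36 km): east 36 sin 67° = 33.14, north 36 cos 67° = 14.07
Leg 2 (139°, 34 km): east 34 sin 139° = 22.31, north 34 cos 139° = -25.66
Current position: (55.44, -11.59). Target: (36, 23). Remaining: Δeast = -19.44, Δnorth = 34.59.
Bearing = atan2(-19.44, 34.59) mod 360° = 330.66°; distance = √((-19.44)² + (34.59)²) = 39.684 km.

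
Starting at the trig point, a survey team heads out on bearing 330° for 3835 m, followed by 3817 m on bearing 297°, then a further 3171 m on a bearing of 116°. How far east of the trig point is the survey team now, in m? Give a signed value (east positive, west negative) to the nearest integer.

-2468 m

Leg 1 (330°, 3835 m): east 3835 sin 330° = -1917.50, north 3835 cos 330° = 3321.21
Leg 2 (297°, 3817 m): east 3817 sin 297° = -3400.97, north 3817 cos 297° = 1732.88
Leg 3 (116°, 3171 m): east 3171 sin 116° = 2850.08, north 3171 cos 116° = -1390.07
Net east component: -2468.40 m.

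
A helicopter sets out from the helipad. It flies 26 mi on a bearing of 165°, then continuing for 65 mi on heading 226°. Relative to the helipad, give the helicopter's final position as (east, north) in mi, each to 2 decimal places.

(-40.03, -70.27)

Leg 1 (165°, 26 mi): east 26 sin 165° = 6.73, north 26 cos 165° = -25.11
Leg 2 (226°, 65 mi): east 65 sin 226° = -46.76, north 65 cos 226° = -45.15
Summing: -40.03 mi east, -70.27 mi north → (-40.03, -70.27).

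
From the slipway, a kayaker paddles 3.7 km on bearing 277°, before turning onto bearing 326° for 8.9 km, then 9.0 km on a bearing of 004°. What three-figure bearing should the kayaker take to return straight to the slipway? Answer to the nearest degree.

Leg 1 (277°, 3.7 km): east 3.7 sin 277° = -3.67, north 3.7 cos 277° = 0.45
Leg 2 (326°, 8.9 km): east 8.9 sin 326° = -4.98, north 8.9 cos 326° = 7.38
Leg 3 (004°, 9.0 km): east 9.0 sin 4° = 0.63, north 9.0 cos 4° = 8.98
Net displacement: -8.02 east, 16.81 north. Direction back to start is (8.02, -16.81): bearing = atan2(8.02, -16.81) mod 360° = 154.49° ≈ 154°.

154°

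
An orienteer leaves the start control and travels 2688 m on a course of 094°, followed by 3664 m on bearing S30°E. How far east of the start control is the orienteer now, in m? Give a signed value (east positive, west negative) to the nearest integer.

4513 m

Leg 1 (094°, 2688 m): east 2688 sin 94° = 2681.45, north 2688 cos 94° = -187.51
Leg 2 (S30°E, 3664 m): east 3664 sin 150° = 1832.00, north 3664 cos 150° = -3173.12
Net east component: 4513.45 m.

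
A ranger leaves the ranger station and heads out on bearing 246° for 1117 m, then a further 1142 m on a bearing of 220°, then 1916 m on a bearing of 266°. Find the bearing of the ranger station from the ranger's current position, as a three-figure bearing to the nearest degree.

068°

Leg 1 (246°, 1117 m): east 1117 sin 246° = -1020.43, north 1117 cos 246° = -454.32
Leg 2 (220°, 1142 m): east 1142 sin 220° = -734.06, north 1142 cos 220° = -874.82
Leg 3 (266°, 1916 m): east 1916 sin 266° = -1911.33, north 1916 cos 266° = -133.65
Net displacement: -3665.83 east, -1462.80 north. Direction back to start is (3665.83, 1462.80): bearing = atan2(3665.83, 1462.80) mod 360° = 68.25° ≈ 068°.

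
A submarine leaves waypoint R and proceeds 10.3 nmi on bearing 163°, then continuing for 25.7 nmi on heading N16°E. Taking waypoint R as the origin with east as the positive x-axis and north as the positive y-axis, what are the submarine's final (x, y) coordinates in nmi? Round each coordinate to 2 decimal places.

(10.10, 14.85)

Leg 1 (163°, 10.3 nmi): east 10.3 sin 163° = 3.01, north 10.3 cos 163° = -9.85
Leg 2 (N16°E, 25.7 nmi): east 25.7 sin 16° = 7.08, north 25.7 cos 16° = 24.70
Summing: 10.10 nmi east, 14.85 nmi north → (10.10, 14.85).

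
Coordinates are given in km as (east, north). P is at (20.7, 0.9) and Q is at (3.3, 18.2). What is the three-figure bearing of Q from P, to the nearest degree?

Δeast = 3.3 − 20.7 = -17.40; Δnorth = 18.2 − 0.9 = 17.30.
Bearing = atan2(Δeast, Δnorth) mod 360° = 314.83° ≈ 315°.

315°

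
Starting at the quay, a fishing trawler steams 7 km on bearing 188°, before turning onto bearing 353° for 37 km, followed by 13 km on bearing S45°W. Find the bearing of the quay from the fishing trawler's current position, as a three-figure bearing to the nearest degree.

145°

Leg 1 (188°, 7 km): east 7 sin 188° = -0.97, north 7 cos 188° = -6.93
Leg 2 (353°, 37 km): east 37 sin 353° = -4.51, north 37 cos 353° = 36.72
Leg 3 (S45°W, 13 km): east 13 sin 225° = -9.19, north 13 cos 225° = -9.19
Net displacement: -14.68 east, 20.60 north. Direction back to start is (14.68, -20.60): bearing = atan2(14.68, -20.60) mod 360° = 144.53° ≈ 145°.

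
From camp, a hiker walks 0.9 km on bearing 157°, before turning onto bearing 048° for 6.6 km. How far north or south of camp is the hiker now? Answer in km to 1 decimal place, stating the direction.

Leg 1 (157°, 0.9 km): east 0.9 sin 157° = 0.35, north 0.9 cos 157° = -0.83
Leg 2 (048°, 6.6 km): east 6.6 sin 48° = 4.90, north 6.6 cos 48° = 4.42
Net north component: 3.59 km.

3.6 km north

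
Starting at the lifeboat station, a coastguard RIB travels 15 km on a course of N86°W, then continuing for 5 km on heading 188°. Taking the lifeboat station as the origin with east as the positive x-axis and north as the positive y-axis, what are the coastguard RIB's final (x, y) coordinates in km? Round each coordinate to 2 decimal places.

(-15.66, -3.90)

Leg 1 (N86°W, 15 km): east 15 sin 274° = -14.96, north 15 cos 274° = 1.05
Leg 2 (188°, 5 km): east 5 sin 188° = -0.70, north 5 cos 188° = -4.95
Summing: -15.66 km east, -3.90 km north → (-15.66, -3.90).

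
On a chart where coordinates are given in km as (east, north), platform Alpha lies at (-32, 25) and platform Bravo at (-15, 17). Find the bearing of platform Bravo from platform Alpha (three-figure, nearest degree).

115°

Δeast = -15 − -32 = 17.00; Δnorth = 17 − 25 = -8.00.
Bearing = atan2(Δeast, Δnorth) mod 360° = 115.20° ≈ 115°.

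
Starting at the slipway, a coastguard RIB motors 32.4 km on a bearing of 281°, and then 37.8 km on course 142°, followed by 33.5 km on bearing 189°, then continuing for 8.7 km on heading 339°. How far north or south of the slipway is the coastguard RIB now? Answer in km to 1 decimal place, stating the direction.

48.6 km south

Leg 1 (281°, 32.4 km): east 32.4 sin 281° = -31.80, north 32.4 cos 281° = 6.18
Leg 2 (142°, 37.8 km): east 37.8 sin 142° = 23.27, north 37.8 cos 142° = -29.79
Leg 3 (189°, 33.5 km): east 33.5 sin 189° = -5.24, north 33.5 cos 189° = -33.09
Leg 4 (339°, 8.7 km): east 8.7 sin 339° = -3.12, north 8.7 cos 339° = 8.12
Net north component: -48.57 km.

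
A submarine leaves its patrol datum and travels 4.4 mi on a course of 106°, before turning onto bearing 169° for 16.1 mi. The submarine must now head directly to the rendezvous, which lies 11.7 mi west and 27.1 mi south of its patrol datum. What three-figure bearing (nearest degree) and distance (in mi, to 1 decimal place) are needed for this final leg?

242°, 21.5 mi

Leg 1 (106°, 4.4 mi): east 4.4 sin 106° = 4.23, north 4.4 cos 106° = -1.21
Leg 2 (169°, 16.1 mi): east 16.1 sin 169° = 3.07, north 16.1 cos 169° = -15.80
Current position: (7.30, -17.02). Target: (-11.7, -27.1). Remaining: Δeast = -19.00, Δnorth = -10.08.
Bearing = atan2(-19.00, -10.08) mod 360° = 242.05°; distance = √((-19.00)² + (-10.08)²) = 21.511 mi.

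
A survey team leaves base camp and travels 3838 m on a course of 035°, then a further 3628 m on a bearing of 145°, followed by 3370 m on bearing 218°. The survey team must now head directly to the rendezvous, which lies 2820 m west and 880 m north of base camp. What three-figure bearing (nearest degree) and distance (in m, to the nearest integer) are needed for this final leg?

Leg 1 (035°, 3838 m): east 3838 sin 35° = 2201.39, north 3838 cos 35° = 3143.91
Leg 2 (145°, 3628 m): east 3628 sin 145° = 2080.94, north 3628 cos 145° = -2971.88
Leg 3 (218°, 3370 m): east 3370 sin 218° = -2074.78, north 3370 cos 218° = -2655.60
Current position: (2207.54, -2483.57). Target: (-2820, 880). Remaining: Δeast = -5027.54, Δnorth = 3363.57.
Bearing = atan2(-5027.54, 3363.57) mod 360° = 303.78°; distance = √((-5027.54)² + (3363.57)²) = 6048.952 m.

304°, 6049 m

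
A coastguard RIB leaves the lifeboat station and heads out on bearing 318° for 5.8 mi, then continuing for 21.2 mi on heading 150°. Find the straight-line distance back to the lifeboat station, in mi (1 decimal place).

Leg 1 (318°, 5.8 mi): east 5.8 sin 318° = -3.88, north 5.8 cos 318° = 4.31
Leg 2 (150°, 21.2 mi): east 21.2 sin 150° = 10.60, north 21.2 cos 150° = -18.36
Net: 6.72 east, -14.05 north. Distance = √((6.72)² + (-14.05)²) = 15.574 mi.

15.6 mi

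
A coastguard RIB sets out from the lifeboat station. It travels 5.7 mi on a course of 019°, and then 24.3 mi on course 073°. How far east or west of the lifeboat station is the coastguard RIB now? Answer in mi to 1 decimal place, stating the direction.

Leg 1 (019°, 5.7 mi): east 5.7 sin 19° = 1.86, north 5.7 cos 19° = 5.39
Leg 2 (073°, 24.3 mi): east 24.3 sin 73° = 23.24, north 24.3 cos 73° = 7.10
Net east component: 25.09 mi.

25.1 mi east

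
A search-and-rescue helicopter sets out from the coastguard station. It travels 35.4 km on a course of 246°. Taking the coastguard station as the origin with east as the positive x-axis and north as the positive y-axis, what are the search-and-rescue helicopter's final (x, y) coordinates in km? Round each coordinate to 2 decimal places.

(-32.34, -14.40)

Leg 1 (246°, 35.4 km): east 35.4 sin 246° = -32.34, north 35.4 cos 246° = -14.40
Summing: -32.34 km east, -14.40 km north → (-32.34, -14.40).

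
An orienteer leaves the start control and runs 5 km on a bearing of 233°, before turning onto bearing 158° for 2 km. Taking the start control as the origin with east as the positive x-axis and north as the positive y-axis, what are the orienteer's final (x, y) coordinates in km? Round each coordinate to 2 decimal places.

(-3.24, -4.86)

Leg 1 (233°, 5 km): east 5 sin 233° = -3.99, north 5 cos 233° = -3.01
Leg 2 (158°, 2 km): east 2 sin 158° = 0.75, north 2 cos 158° = -1.85
Summing: -3.24 km east, -4.86 km north → (-3.24, -4.86).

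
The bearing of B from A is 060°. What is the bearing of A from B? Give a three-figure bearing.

Back-bearing = 060° + 180° = 240°.

240°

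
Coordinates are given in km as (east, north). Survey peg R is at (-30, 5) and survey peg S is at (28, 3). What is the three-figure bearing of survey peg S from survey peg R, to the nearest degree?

Δeast = 28 − -30 = 58.00; Δnorth = 3 − 5 = -2.00.
Bearing = atan2(Δeast, Δnorth) mod 360° = 91.97° ≈ 092°.

092°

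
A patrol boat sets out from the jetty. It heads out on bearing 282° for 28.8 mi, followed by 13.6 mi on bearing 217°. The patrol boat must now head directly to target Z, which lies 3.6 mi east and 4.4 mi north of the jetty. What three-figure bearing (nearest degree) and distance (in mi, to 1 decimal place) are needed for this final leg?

Leg 1 (282°, 28.8 mi): east 28.8 sin 282° = -28.17, north 28.8 cos 282° = 5.99
Leg 2 (217°, 13.6 mi): east 13.6 sin 217° = -8.18, north 13.6 cos 217° = -10.86
Current position: (-36.36, -4.87). Target: (3.6, 4.4). Remaining: Δeast = 39.96, Δnorth = 9.27.
Bearing = atan2(39.96, 9.27) mod 360° = 76.93°; distance = √((39.96)² + (9.27)²) = 41.017 mi.

077°, 41.0 mi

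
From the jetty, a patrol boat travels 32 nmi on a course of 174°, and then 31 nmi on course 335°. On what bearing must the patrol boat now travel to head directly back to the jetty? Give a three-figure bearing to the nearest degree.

Leg 1 (174°, 32 nmi): east 32 sin 174° = 3.34, north 32 cos 174° = -31.82
Leg 2 (335°, 31 nmi): east 31 sin 335° = -13.10, north 31 cos 335° = 28.10
Net displacement: -9.76 east, -3.73 north. Direction back to start is (9.76, 3.73): bearing = atan2(9.76, 3.73) mod 360° = 69.08° ≈ 069°.

069°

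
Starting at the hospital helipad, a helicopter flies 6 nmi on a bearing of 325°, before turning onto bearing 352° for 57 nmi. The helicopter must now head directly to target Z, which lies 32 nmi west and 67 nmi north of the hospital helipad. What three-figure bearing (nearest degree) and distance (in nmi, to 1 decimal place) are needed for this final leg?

Leg 1 (325°, 6 nmi): east 6 sin 325° = -3.44, north 6 cos 325° = 4.91
Leg 2 (352°, 57 nmi): east 57 sin 352° = -7.93, north 57 cos 352° = 56.45
Current position: (-11.37, 61.36). Target: (-32, 67). Remaining: Δeast = -20.63, Δnorth = 5.64.
Bearing = atan2(-20.63, 5.64) mod 360° = 285.29°; distance = √((-20.63)² + (5.64)²) = 21.383 nmi.

285°, 21.4 nmi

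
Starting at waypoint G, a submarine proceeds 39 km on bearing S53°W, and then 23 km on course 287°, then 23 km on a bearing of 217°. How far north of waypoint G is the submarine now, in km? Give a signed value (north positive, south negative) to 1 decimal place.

Leg 1 (S53°W, 39 km): east 39 sin 233° = -31.15, north 39 cos 233° = -23.47
Leg 2 (287°, 23 km): east 23 sin 287° = -22.00, north 23 cos 287° = 6.72
Leg 3 (217°, 23 km): east 23 sin 217° = -13.84, north 23 cos 217° = -18.37
Net north component: -35.11 km.

-35.1 km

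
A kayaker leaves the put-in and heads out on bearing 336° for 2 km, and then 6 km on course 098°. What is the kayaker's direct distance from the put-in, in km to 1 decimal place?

5.2 km

Leg 1 (336°, 2 km): east 2 sin 336° = -0.81, north 2 cos 336° = 1.83
Leg 2 (098°, 6 km): east 6 sin 98° = 5.94, north 6 cos 98° = -0.84
Net: 5.13 east, 0.99 north. Distance = √((5.13)² + (0.99)²) = 5.223 km.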